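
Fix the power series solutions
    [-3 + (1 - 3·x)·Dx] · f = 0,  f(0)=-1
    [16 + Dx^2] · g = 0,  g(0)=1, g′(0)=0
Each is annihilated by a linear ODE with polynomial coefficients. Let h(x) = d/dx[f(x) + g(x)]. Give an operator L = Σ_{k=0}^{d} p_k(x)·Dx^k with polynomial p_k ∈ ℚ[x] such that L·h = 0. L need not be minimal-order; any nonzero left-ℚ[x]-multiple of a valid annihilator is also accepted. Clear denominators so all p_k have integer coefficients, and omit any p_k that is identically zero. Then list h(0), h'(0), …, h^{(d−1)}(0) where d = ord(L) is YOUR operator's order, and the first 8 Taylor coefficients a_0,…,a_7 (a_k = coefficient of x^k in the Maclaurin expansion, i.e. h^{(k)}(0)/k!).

f: a_k = -1, -3, -9, -27, -81, -243, -729, -2187, …
g: a_k = 1, 0, -8, 0, 32/3, 0, -256/45, 0, …
Weyl lclm of L_f,L_g ⇒ L₀ (ord ≤ 3).
h₀' ⇒ L via d/dx closure of L₀.
L = (5952 - 4608·x + 6912·x^2) + (-560 + 2448·x - 3456·x^2 + 3456·x^3)·Dx + (372 - 288·x + 432·x^2)·Dx^2 + (-35 + 153·x - 216·x^2 + 216·x^3)·Dx^3  (order 3).
h: a_k = -3, -34, -81, -844/3, -1215, -66122/15, -15309, -16529624/315, …
ICs: h(0) = -3, h′(0) = -34, h′′(0) = -162.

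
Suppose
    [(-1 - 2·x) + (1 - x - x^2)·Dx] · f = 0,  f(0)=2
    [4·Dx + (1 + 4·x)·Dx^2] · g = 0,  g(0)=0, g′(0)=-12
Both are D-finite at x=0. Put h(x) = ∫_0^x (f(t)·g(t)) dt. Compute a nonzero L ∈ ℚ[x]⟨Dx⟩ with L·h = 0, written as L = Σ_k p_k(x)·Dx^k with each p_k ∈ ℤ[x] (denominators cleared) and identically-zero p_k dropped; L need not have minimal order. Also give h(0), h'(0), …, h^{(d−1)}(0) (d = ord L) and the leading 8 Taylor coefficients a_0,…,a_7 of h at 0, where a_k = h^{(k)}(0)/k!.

L = (6 + 16·x)·Dx + (-2 + 16·x + 20·x^2)·Dx^2 + (-1 - 3·x + 5·x^2 + 4·x^3)·Dx^3  (order 3).
h: a_k = 0, 0, -12, 8, -32, 56, -2692/15, 16496/35, …
ICs: h(0) = 0, h′(0) = 0, h′′(0) = -24.

f: a_k = 2, 2, 4, 6, 10, 16, 26, 42, …
g: a_k = 0, -12, 24, -64, 192, -3072/5, 2048, -49152/7, …
h₀=f·g: eliminate ⇒ L₀, order ≤ 1·2.
∫: right-multiply L₀ by Dx.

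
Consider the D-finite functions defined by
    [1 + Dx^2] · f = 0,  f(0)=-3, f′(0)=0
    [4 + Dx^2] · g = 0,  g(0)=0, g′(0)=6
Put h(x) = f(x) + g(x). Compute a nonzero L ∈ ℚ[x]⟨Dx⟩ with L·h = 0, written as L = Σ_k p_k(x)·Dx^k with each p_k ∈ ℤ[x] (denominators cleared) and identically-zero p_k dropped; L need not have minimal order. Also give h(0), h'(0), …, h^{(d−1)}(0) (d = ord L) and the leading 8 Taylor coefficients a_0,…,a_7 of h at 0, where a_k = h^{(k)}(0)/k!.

L = 4 + 5·Dx^2 + Dx^4  (order 4).
h: a_k = -3, 6, 3/2, -4, -1/8, 4/5, 1/240, -8/105, …
ICs: h(0) = -3, h′(0) = 6, h′′(0) = 3, h′′′(0) = -24.

f: a_k = -3, 0, 3/2, 0, -1/8, 0, 1/240, 0, …
g: a_k = 0, 6, 0, -4, 0, 4/5, 0, -8/105, …
L₀ := lclm(L_f,L_g); ord L₀ ≤ 2+2.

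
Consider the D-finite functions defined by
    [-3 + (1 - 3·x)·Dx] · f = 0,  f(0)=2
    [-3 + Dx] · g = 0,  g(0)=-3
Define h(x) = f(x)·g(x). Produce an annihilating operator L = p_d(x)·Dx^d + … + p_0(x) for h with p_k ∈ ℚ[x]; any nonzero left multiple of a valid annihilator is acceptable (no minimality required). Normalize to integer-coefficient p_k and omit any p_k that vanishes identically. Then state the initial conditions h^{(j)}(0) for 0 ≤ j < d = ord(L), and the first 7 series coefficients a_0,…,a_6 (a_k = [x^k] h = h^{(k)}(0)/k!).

L = (6 - 9·x) + (-1 + 3·x)·Dx  (order 1).
h: a_k = -6, -36, -135, -432, -5265/4, -39609/10, -475551/40, …
ICs: h(0) = -6.

f: a_k = 2, 6, 18, 54, 162, 486, 1458, …
g: a_k = -3, -9, -27/2, -27/2, -81/8, -243/40, -243/80, …
f·g: L₀ = L_f ⊗_s L_g, ord ≤ 1·1.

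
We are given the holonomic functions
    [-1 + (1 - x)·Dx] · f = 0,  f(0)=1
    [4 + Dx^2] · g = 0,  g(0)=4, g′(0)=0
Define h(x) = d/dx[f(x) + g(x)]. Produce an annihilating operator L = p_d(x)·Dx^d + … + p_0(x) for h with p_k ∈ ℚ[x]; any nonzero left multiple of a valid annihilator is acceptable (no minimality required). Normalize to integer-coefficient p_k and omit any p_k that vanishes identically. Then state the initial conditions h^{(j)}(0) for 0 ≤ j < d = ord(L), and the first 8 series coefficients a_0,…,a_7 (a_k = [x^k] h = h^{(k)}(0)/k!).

L = (64 - 32·x + 16·x^2) + (-20 + 36·x - 24·x^2 + 8·x^3)·Dx + (16 - 8·x + 4·x^2)·Dx^2 + (-5 + 9·x - 6·x^2 + 2·x^3)·Dx^3  (order 3).
h: a_k = 1, -14, 3, 44/3, 5, 58/15, 7, 2584/315, …
ICs: h(0) = 1, h′(0) = -14, h′′(0) = 6.

f: a_k = 1, 1, 1, 1, 1, 1, 1, 1, …
g: a_k = 4, 0, -8, 0, 8/3, 0, -16/45, 0, …
Weyl lclm of L_f,L_g ⇒ L₀ (ord ≤ 3).
Differentiate: ansatz ord ≤ ord L₀ ⇒ L.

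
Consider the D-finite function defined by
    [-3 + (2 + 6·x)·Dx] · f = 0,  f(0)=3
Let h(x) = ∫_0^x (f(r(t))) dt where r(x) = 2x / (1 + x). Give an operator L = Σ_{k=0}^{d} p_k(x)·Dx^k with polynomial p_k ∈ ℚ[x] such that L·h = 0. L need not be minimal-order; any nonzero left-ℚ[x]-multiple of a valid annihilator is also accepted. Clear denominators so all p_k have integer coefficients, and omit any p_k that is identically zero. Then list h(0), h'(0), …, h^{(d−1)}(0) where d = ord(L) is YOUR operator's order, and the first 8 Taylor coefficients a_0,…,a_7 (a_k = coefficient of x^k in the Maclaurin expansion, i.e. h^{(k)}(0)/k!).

f: a_k = 3, 9/2, -27/8, 81/16, -1215/128, 5103/256, -45927/1024, 216513/2048, …
f∘r: x↦r, Dx↦Dx/r' in L_f ⇒ L₀.
h=∫h₀ ⇒ L = L₀·Dx.
L = -3·Dx + (1 + 8·x + 7·x^2)·Dx^2  (order 2).
h: a_k = 0, 3, 9/2, -15/2, 153/8, -2583/40, 4137/16, -18423/16, …
ICs: h(0) = 0, h′(0) = 3.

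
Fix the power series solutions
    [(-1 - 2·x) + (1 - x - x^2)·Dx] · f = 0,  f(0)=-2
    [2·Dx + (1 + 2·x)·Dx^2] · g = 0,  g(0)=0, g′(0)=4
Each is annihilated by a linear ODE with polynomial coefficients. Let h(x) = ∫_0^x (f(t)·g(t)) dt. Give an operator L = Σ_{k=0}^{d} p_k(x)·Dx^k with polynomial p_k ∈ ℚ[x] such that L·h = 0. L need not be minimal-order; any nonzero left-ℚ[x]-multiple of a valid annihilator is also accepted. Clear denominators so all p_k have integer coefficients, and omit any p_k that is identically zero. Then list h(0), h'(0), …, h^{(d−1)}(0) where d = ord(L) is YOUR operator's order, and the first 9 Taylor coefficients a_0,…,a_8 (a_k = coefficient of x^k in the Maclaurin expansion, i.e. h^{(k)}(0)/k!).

L = (4 + 8·x)·Dx + (10·x + 10·x^2)·Dx^2 + (-1 - x + 3·x^2 + 2·x^3)·Dx^3  (order 3).
h: a_k = 0, 0, -4, 0, -14/3, -8/15, -352/45, -104/105, -1667/105, …
ICs: h(0) = 0, h′(0) = 0, h′′(0) = -8.

f: a_k = -2, -2, -4, -6, -10, -16, -26, -42, -68, …
g: a_k = 0, 4, -4, 16/3, -8, 64/5, -64/3, 256/7, -64, …
L₀ := L_f ⊗_s L_g (sym. prod.), ord ≤ 2.
∫: right-multiply L₀ by Dx.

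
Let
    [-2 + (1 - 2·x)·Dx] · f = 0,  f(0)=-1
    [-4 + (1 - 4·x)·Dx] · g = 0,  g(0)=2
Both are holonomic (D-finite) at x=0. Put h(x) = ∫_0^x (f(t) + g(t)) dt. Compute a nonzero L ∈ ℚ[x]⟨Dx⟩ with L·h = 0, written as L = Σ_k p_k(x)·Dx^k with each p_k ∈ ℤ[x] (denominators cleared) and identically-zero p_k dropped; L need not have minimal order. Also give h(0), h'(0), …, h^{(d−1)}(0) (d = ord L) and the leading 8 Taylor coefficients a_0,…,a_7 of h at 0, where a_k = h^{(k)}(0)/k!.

L = -16·Dx + (12 - 32·x)·Dx^2 + (-1 + 6·x - 8·x^2)·Dx^3  (order 3).
h: a_k = 0, 1, 3, 28/3, 30, 496/5, 336, 8128/7, …
ICs: h(0) = 0, h′(0) = 1, h′′(0) = 6.

f: a_k = -1, -2, -4, -8, -16, -32, -64, -128, …
g: a_k = 2, 8, 32, 128, 512, 2048, 8192, 32768, …
L₀ := lclm(L_f,L_g); ord L₀ ≤ 1+1.
∫: right-multiply L₀ by Dx.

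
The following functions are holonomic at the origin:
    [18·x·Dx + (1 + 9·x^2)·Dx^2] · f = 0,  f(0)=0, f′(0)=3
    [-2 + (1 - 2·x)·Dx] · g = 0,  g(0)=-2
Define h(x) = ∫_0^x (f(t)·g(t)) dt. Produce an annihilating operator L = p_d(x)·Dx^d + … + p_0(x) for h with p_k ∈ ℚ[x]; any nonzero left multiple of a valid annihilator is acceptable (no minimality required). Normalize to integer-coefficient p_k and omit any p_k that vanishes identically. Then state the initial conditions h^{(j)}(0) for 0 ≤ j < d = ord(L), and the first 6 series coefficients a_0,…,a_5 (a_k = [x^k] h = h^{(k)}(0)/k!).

f: a_k = 0, 3, 0, -9, 0, 243/5, …
g: a_k = -2, -4, -8, -16, -32, -64, …
L₀ := L_f ⊗_s L_g (sym. prod.), ord ≤ 2.
h=∫₀ˣh₀: take L = L₀·Dx.
L = 36·x·Dx + (4 - 18·x + 72·x^2)·Dx^2 + (-1 + 2·x - 9·x^2 + 18·x^3)·Dx^3  (order 3).
h: a_k = 0, 0, -3, -4, -3/2, -12/5, …
ICs: h(0) = 0, h′(0) = 0, h′′(0) = -6.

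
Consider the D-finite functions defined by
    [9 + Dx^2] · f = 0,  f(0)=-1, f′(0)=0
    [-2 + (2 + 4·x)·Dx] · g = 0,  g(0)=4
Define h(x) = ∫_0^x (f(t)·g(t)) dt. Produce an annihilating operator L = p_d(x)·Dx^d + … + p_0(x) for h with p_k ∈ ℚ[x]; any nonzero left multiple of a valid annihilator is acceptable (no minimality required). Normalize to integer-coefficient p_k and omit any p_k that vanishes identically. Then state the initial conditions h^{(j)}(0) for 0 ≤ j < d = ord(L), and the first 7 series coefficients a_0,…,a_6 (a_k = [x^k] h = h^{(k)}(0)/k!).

L = (12 + 36·x + 36·x^2)·Dx + (-2 - 4·x)·Dx^2 + (1 + 4·x + 4·x^2)·Dx^3  (order 3).
h: a_k = 0, -4, -2, 20/3, 4, -4, -4/3, …
ICs: h(0) = 0, h′(0) = -4, h′′(0) = -4.

f: a_k = -1, 0, 9/2, 0, -27/8, 0, 81/80, …
g: a_k = 4, 4, -2, 2, -5/2, 7/2, -21/4, …
f·g: L₀ = L_f ⊗_s L_g, ord ≤ 2·1.
Integrate: L := L₀·Dx.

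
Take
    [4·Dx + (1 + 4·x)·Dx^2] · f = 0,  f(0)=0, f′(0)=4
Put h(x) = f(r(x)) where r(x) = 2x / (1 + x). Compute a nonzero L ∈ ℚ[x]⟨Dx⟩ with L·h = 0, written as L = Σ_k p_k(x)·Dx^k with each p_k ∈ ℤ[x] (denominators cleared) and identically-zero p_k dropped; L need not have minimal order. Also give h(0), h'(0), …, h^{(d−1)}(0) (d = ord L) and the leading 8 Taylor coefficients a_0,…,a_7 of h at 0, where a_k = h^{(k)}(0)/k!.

L = (10 + 18·x)·Dx + (1 + 10·x + 9·x^2)·Dx^2  (order 2).
h: a_k = 0, 8, -40, 728/3, -1640, 59048/5, -265720/3, 4782968/7, …
ICs: h(0) = 0, h′(0) = 8.

f: a_k = 0, 4, -8, 64/3, -64, 1024/5, -2048/3, 16384/7, …
Change of var in L_f (x↦r) gives L₀.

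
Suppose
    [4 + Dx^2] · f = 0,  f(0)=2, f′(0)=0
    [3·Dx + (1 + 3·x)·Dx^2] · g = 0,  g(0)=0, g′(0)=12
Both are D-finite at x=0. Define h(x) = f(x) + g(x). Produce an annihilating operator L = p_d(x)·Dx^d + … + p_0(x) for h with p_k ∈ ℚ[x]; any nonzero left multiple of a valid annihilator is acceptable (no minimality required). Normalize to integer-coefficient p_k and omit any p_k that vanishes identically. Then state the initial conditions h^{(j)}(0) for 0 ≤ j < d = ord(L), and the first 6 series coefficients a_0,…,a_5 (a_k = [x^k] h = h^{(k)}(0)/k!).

f: a_k = 2, 0, -4, 0, 4/3, 0, …
g: a_k = 0, 12, -18, 36, -81, 972/5, …
f+g: L₀ = lclm(L_f,L_g), ord ≤ 2+2.
L = (348 + 144·x + 216·x^2)·Dx + (44 + 180·x + 216·x^2 + 216·x^3)·Dx^2 + (87 + 36·x + 54·x^2)·Dx^3 + (11 + 45·x + 54·x^2 + 54·x^3)·Dx^4  (order 4).
h: a_k = 2, 12, -22, 36, -239/3, 972/5, …
ICs: h(0) = 2, h′(0) = 12, h′′(0) = -44, h′′′(0) = 216.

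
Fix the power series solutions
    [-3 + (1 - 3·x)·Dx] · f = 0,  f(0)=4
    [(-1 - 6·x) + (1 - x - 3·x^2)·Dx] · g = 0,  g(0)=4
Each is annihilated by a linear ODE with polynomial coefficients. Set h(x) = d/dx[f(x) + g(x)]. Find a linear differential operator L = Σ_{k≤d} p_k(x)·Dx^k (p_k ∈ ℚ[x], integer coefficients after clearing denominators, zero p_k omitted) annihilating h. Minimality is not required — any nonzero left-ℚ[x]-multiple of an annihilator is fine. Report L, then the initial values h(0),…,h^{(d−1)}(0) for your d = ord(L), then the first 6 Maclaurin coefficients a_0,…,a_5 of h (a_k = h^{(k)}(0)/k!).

L = (90 - 216·x + 1944·x^2 - 1944·x^3 + 1458·x^4) + (-6 - 90·x - 54·x^2 + 1296·x^3 - 1701·x^4 + 1458·x^5)·Dx + (-1 + 22·x - 99·x^2 + 126·x^3 + 54·x^4 - 243·x^5 + 243·x^6)·Dx^2  (order 2).
h: a_k = 16, 104, 408, 1600, 5660, 19824, …
ICs: h(0) = 16, h′(0) = 104.

f: a_k = 4, 12, 36, 108, 324, 972, …
g: a_k = 4, 4, 16, 28, 76, 160, …
Weyl lclm of L_f,L_g ⇒ L₀ (ord ≤ 2).
Differentiate: ansatz ord ≤ ord L₀ ⇒ L.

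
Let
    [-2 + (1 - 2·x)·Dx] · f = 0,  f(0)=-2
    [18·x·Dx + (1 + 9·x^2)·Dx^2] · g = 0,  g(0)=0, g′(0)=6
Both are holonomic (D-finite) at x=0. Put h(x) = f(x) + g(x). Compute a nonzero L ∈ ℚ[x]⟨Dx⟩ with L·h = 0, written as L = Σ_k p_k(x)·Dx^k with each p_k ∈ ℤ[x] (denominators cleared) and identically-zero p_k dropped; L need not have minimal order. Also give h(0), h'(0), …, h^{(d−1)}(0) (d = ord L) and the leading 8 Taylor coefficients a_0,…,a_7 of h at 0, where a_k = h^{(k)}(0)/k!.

L = (-36 + 288·x + 972·x^2)·Dx + (21 - 36·x + 9·x^2 + 972·x^3)·Dx^2 + (-2 - 5·x - 45·x^3 + 162·x^4)·Dx^3  (order 3).
h: a_k = -2, 2, -8, -34, -32, 166/5, -128, -6166/7, …
ICs: h(0) = -2, h′(0) = 2, h′′(0) = -16.

f: a_k = -2, -4, -8, -16, -32, -64, -128, -256, …
g: a_k = 0, 6, 0, -18, 0, 486/5, 0, -4374/7, …
f+g: L₀ = lclm(L_f,L_g), ord ≤ 1+2.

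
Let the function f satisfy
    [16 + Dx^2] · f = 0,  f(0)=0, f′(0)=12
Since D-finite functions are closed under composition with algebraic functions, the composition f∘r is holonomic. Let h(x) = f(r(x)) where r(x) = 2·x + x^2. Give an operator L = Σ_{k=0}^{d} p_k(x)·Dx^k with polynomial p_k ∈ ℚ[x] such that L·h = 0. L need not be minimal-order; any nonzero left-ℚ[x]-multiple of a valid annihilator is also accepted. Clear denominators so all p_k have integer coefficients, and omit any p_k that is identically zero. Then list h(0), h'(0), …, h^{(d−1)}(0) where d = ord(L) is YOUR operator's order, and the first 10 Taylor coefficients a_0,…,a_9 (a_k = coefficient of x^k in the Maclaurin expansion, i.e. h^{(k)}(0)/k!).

L = (64 + 192·x + 192·x^2 + 64·x^3) - Dx + (1 + x)·Dx^2  (order 2).
h: a_k = 0, 24, 12, -256, -384, 3136/5, 2016, 83968/105, -50176/15, -4902656/945, …
ICs: h(0) = 0, h′(0) = 24.

f: a_k = 0, 12, 0, -32, 0, 128/5, 0, -1024/105, 0, 2048/945, …
Substitute x→r, Dx→(1/r')Dx; clear ⇒ L₀.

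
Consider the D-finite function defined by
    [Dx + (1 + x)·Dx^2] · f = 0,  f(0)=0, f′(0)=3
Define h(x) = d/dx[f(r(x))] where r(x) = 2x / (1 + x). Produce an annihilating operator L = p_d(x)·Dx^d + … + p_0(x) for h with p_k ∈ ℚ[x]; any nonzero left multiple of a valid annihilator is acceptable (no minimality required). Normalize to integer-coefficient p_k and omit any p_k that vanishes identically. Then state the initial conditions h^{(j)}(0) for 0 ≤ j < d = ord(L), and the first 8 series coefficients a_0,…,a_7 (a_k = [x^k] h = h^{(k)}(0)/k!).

f: a_k = 0, 3, -3/2, 1, -3/4, 3/5, -1/2, 3/7, …
f∘r: x↦r, Dx↦Dx/r' in L_f ⇒ L₀.
h₀' ⇒ L via d/dx closure of L₀.
L = (4 + 6·x) + (1 + 4·x + 3·x^2)·Dx  (order 1).
h: a_k = 6, -24, 78, -240, 726, -2184, 6558, -19680, …
ICs: h(0) = 6.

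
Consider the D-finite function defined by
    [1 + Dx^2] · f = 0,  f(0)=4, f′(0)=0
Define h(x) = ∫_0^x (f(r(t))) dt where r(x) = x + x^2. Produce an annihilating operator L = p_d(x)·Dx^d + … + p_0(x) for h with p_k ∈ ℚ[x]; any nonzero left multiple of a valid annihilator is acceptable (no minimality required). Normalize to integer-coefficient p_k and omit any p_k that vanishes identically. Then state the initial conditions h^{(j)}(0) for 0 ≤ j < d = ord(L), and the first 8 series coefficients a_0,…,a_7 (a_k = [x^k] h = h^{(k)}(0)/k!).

f: a_k = 4, 0, -2, 0, 1/6, 0, -1/180, 0, …
f∘r: x↦r, Dx↦Dx/r' in L_f ⇒ L₀.
∫: right-multiply L₀ by Dx.
L = (1 + 6·x + 12·x^2 + 8·x^3)·Dx - 2·Dx^2 + (1 + 2·x)·Dx^3  (order 3).
h: a_k = 0, 4, 0, -2/3, -1, -11/30, 1/9, 179/1260, …
ICs: h(0) = 0, h′(0) = 4, h′′(0) = 0.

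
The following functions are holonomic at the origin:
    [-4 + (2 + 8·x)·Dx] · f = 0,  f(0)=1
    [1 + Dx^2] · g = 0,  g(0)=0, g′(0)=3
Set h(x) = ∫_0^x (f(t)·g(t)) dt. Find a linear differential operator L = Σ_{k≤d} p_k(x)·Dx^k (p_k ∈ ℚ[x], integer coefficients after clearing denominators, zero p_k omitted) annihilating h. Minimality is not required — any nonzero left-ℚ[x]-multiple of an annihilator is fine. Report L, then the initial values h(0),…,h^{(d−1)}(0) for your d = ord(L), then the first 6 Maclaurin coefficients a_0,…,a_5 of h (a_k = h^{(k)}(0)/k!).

f: a_k = 1, 2, -2, 4, -10, 28, …
g: a_k = 0, 3, 0, -1/2, 0, 1/40, …
L₀ := L_f ⊗_s L_g (sym. prod.), ord ≤ 2.
Integrate: L := L₀·Dx.
L = (13 + 8·x + 16·x^2)·Dx + (-4 - 16·x)·Dx^2 + (1 + 8·x + 16·x^2)·Dx^3  (order 3).
h: a_k = 0, 0, 3/2, 2, -13/8, 11/5, …
ICs: h(0) = 0, h′(0) = 0, h′′(0) = 3.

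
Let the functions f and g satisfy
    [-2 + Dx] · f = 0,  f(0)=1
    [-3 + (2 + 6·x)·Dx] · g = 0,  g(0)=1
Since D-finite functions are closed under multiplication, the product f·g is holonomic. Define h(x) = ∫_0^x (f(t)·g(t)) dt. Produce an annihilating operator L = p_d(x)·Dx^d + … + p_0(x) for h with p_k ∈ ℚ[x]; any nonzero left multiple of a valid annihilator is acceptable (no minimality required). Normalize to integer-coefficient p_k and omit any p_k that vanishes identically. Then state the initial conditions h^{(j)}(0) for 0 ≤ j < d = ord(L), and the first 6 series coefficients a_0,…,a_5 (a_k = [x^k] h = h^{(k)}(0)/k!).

f: a_k = 1, 2, 2, 4/3, 2/3, 4/15, …
g: a_k = 1, 3/2, -9/8, 27/16, -405/128, 1701/256, …
L₀ := L_f ⊗_s L_g (sym. prod.), ord ≤ 1.
h=∫h₀ ⇒ L = L₀·Dx.
L = (-7 - 12·x)·Dx + (2 + 6·x)·Dx^2  (order 2).
h: a_k = 0, 1, 7/4, 31/24, 181/192, 241/1920, …
ICs: h(0) = 0, h′(0) = 1.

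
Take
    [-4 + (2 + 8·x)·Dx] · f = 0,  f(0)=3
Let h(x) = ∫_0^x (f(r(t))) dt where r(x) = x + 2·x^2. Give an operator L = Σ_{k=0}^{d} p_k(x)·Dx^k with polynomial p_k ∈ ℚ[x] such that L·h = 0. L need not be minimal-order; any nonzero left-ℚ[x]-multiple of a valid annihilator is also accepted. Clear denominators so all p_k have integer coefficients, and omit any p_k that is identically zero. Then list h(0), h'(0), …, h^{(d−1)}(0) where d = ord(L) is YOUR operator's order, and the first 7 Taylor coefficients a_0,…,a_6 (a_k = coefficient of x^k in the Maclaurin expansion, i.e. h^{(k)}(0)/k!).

L = (-2 - 8·x)·Dx + (1 + 4·x + 8·x^2)·Dx^2  (order 2).
h: a_k = 0, 3, 3, 2, -3, 18/5, -2, …
ICs: h(0) = 0, h′(0) = 3.

f: a_k = 3, 6, -6, 12, -30, 84, -252, …
f∘r: x↦r, Dx↦Dx/r' in L_f ⇒ L₀.
Integrate: L := L₀·Dx.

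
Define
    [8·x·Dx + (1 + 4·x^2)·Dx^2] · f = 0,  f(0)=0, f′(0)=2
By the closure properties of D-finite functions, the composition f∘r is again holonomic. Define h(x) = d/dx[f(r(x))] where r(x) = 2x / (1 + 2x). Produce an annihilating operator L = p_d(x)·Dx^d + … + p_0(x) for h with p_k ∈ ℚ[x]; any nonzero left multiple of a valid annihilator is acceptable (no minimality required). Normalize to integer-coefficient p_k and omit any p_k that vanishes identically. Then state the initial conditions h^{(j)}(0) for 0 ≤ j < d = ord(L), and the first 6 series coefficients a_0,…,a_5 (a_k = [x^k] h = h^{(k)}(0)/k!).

f: a_k = 0, 2, 0, -8/3, 0, 32/5, …
Substitute x→r, Dx→(1/r')Dx; clear ⇒ L₀.
h=h₀': d/dx-closure on L₀ ⇒ L.
L = (4 + 40·x) + (1 + 4·x + 20·x^2)·Dx  (order 1).
h: a_k = 4, -16, -16, 384, -1216, -2816, …
ICs: h(0) = 4.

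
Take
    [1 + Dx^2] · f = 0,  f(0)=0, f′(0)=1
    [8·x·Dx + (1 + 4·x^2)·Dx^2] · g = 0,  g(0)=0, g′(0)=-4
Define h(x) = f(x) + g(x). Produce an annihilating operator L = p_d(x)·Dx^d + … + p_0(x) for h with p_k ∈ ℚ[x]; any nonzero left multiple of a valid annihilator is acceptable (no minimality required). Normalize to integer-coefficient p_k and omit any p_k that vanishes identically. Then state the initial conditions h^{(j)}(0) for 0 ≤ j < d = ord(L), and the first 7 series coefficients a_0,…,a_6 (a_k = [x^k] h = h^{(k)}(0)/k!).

L = (-376·x + 1600·x^3 + 128·x^5)·Dx + (-7 + 76·x^2 + 432·x^4 + 64·x^6)·Dx^2 + (-376·x + 1600·x^3 + 128·x^5)·Dx^3 + (-7 + 76·x^2 + 432·x^4 + 64·x^6)·Dx^4  (order 4).
h: a_k = 0, -3, 0, 31/6, 0, -307/24, 0, …
ICs: h(0) = 0, h′(0) = -3, h′′(0) = 0, h′′′(0) = 31.

f: a_k = 0, 1, 0, -1/6, 0, 1/120, 0, …
g: a_k = 0, -4, 0, 16/3, 0, -64/5, 0, …
Weyl lclm of L_f,L_g ⇒ L₀ (ord ≤ 4).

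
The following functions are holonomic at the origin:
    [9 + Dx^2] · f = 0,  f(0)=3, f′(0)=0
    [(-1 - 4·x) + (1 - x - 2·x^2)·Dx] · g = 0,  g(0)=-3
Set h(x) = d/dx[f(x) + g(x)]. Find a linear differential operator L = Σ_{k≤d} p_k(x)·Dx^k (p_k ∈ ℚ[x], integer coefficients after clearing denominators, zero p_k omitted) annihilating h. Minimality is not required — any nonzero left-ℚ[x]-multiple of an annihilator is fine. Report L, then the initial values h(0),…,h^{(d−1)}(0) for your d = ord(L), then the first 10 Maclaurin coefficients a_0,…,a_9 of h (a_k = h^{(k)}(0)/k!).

L = (954 + 3600·x + 8154·x^2 + 4140·x^3 + 5760·x^4 + 3888·x^5 + 2592·x^6) + (-117 - 369·x + 585·x^2 + 747·x^3 + 90·x^4 + 828·x^5 + 1512·x^6 + 864·x^7)·Dx + (106 + 400·x + 906·x^2 + 460·x^3 + 640·x^4 + 432·x^5 + 288·x^6)·Dx^2 + (-13 - 41·x + 65·x^2 + 83·x^3 + 10·x^4 + 92·x^5 + 168·x^6 + 96·x^7)·Dx^3  (order 3).
h: a_k = -3, -45, -45, -183/2, -315, -31689/40, -1785, -2296053/560, -9207, -91797387/4480, …
ICs: h(0) = -3, h′(0) = -45, h′′(0) = -90.

f: a_k = 3, 0, -27/2, 0, 81/8, 0, -243/80, 0, 2187/4480, 0, …
g: a_k = -3, -3, -9, -15, -33, -63, -129, -255, -513, -1023, …
L₀ := lclm(L_f,L_g); ord L₀ ≤ 2+1.
Derive L from L₀ (diff closure).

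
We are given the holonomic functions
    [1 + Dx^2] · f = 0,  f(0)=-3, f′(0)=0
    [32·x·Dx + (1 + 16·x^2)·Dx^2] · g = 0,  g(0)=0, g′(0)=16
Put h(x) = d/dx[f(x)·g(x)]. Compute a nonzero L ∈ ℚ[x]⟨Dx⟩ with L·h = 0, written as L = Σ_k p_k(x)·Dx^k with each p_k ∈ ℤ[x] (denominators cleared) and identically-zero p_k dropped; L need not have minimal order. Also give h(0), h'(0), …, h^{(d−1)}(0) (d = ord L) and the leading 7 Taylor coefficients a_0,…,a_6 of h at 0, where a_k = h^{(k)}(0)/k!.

L = (209105 + 6893664·x^2 + 261353216·x^4 + 52248576·x^6 - 2162688·x^8 - 60817408·x^10 + 16777216·x^12) + (108608·x + 9933824·x^3 + 133857280·x^5 + 44564480·x^7 + 20971520·x^9 + 67108864·x^11)·Dx + (210210 + 6980800·x^2 + 263314944·x^4 + 66224128·x^6 + 4063232·x^8 - 54525952·x^10 + 33554432·x^12)·Dx^2 + (108608·x + 9933824·x^3 + 133857280·x^5 + 44564480·x^7 + 20971520·x^9 + 67108864·x^11)·Dx^3 + (1105 + 87136·x^2 + 1961728·x^4 + 13975552·x^6 + 6225920·x^8 + 6291456·x^10 + 16777216·x^12)·Dx^4  (order 4).
h: a_k = -48, 0, 840, 0, -12938, 0, 3079271/15, …
ICs: h(0) = -48, h′(0) = 0, h′′(0) = 1680, h′′′(0) = 0.

f: a_k = -3, 0, 3/2, 0, -1/8, 0, 1/240, …
g: a_k = 0, 16, 0, -256/3, 0, 4096/5, 0, …
f·g: L₀ = L_f ⊗_s L_g, ord ≤ 2·2.
h₀' ⇒ L via d/dx closure of L₀.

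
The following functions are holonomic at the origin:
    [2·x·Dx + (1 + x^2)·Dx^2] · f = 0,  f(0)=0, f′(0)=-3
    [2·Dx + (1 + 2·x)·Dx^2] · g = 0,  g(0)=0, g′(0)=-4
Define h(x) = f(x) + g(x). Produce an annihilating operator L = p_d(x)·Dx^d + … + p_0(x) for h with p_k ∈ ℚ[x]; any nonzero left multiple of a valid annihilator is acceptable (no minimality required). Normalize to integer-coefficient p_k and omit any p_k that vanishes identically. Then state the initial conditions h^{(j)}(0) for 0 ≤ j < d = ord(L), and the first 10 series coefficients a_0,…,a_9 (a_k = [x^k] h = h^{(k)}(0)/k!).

f: a_k = 0, -3, 0, 1, 0, -3/5, 0, 3/7, 0, -1/3, …
g: a_k = 0, -4, 4, -16/3, 8, -64/5, 64/3, -256/7, 64, -1024/9, …
f+g: L₀ = lclm(L_f,L_g), ord ≤ 2+2.
L = (-2 - 12·x + 6·x^2 + 4·x^3)·Dx + (-5 - 4·x - 9·x^2 + 12·x^3 + 8·x^4)·Dx^2 + (-1 - x + 2·x^2 + x^3 + 3·x^4 + 2·x^5)·Dx^3  (order 3).
h: a_k = 0, -7, 4, -13/3, 8, -67/5, 64/3, -253/7, 64, -1027/9, …
ICs: h(0) = 0, h′(0) = -7, h′′(0) = 8.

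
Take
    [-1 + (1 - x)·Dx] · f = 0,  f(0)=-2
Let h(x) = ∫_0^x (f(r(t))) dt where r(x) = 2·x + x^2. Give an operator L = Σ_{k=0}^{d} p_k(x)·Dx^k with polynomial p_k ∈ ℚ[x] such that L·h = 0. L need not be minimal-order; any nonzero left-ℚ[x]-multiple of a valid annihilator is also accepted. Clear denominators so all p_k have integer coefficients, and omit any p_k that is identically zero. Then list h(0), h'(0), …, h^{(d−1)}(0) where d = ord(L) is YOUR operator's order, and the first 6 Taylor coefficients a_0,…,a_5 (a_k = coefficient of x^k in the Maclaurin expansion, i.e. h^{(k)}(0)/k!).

f: a_k = -2, -2, -2, -2, -2, -2, …
f∘r: x↦r, Dx↦Dx/r' in L_f ⇒ L₀.
h=∫₀ˣh₀: take L = L₀·Dx.
L = (2 + 2·x)·Dx + (-1 + 2·x + x^2)·Dx^2  (order 2).
h: a_k = 0, -2, -2, -10/3, -6, -58/5, …
ICs: h(0) = 0, h′(0) = -2.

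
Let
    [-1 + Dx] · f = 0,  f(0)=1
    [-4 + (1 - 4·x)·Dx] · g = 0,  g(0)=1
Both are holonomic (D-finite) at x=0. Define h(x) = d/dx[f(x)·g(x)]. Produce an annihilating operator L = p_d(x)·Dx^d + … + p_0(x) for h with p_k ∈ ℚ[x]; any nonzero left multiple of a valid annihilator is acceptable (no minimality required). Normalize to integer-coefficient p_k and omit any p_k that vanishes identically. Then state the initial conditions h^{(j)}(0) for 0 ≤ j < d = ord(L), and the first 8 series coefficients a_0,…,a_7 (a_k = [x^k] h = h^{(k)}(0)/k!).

f: a_k = 1, 1, 1/2, 1/6, 1/24, 1/120, 1/720, 1/5040, …
g: a_k = 1, 4, 16, 64, 256, 1024, 4096, 16384, …
L₀ := L_f ⊗_s L_g (sym. prod.), ord ≤ 1.
h₀' ⇒ L via d/dx closure of L₀.
L = (41 - 40·x + 16·x^2) + (-5 + 24·x - 16·x^2)·Dx  (order 1).
h: a_k = 5, 41, 493/2, 7889/6, 157781/24, 757349/24, 106028861/720, 3392923553/5040, …
ICs: h(0) = 5.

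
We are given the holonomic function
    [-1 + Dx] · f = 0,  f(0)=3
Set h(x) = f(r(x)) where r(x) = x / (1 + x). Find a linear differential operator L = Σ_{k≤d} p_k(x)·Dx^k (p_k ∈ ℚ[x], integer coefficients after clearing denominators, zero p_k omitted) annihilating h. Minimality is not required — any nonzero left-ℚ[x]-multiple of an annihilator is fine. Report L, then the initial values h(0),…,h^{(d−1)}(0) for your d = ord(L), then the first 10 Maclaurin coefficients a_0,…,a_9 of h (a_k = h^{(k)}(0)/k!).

f: a_k = 3, 3, 3/2, 1/2, 1/8, 1/40, 1/240, 1/1680, 1/13440, 1/120960, …
Change of var in L_f (x↦r) gives L₀.
L = -1 + (1 + 2·x + x^2)·Dx  (order 1).
h: a_k = 3, 3, -3/2, 1/2, 1/8, -19/40, 151/240, -1091/1680, 7841/13440, -56519/120960, …
ICs: h(0) = 3.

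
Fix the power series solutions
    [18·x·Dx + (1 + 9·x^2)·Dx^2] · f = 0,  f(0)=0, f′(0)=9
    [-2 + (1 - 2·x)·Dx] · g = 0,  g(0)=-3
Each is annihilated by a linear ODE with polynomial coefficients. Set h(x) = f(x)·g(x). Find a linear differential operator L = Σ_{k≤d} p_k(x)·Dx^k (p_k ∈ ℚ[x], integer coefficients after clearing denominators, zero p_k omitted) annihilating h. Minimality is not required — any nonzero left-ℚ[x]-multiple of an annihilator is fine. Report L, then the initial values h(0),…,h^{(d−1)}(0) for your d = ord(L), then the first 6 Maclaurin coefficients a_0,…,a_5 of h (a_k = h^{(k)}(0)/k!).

L = 36·x + (4 - 18·x + 72·x^2)·Dx + (-1 + 2·x - 9·x^2 + 18·x^3)·Dx^2  (order 2).
h: a_k = 0, -27, -54, -27, -54, -2727/5, …
ICs: h(0) = 0, h′(0) = -27.

f: a_k = 0, 9, 0, -27, 0, 729/5, …
g: a_k = -3, -6, -12, -24, -48, -96, …
L₀ := L_f ⊗_s L_g (sym. prod.), ord ≤ 2.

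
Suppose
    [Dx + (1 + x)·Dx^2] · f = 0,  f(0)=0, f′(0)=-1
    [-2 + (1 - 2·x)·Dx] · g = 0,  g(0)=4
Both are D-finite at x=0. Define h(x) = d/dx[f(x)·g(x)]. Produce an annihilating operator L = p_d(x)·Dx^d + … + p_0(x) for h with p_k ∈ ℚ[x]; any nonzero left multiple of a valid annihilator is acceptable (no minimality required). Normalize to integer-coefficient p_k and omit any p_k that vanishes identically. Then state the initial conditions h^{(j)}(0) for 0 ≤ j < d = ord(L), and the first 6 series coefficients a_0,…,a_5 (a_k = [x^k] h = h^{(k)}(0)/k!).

L = 8 + (4 + 10·x)·Dx + (-1 + x + 2·x^2)·Dx^2  (order 2).
h: a_k = -4, -12, -40, -308/3, -782/3, -3108/5, …
ICs: h(0) = -4, h′(0) = -12.

f: a_k = 0, -1, 1/2, -1/3, 1/4, -1/5, …
g: a_k = 4, 8, 16, 32, 64, 128, …
f·g: L₀ = L_f ⊗_s L_g, ord ≤ 2·1.
Differentiate: ansatz ord ≤ ord L₀ ⇒ L.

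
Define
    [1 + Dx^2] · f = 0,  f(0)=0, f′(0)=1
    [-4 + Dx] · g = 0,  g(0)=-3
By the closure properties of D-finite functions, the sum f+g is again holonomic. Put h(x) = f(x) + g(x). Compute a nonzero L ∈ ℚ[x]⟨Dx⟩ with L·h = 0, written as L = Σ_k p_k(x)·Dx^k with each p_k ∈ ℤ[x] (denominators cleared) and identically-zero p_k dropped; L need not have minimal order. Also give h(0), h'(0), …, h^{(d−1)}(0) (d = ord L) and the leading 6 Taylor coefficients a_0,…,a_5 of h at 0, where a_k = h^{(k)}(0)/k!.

f: a_k = 0, 1, 0, -1/6, 0, 1/120, …
g: a_k = -3, -12, -24, -32, -32, -128/5, …
L₀ := lclm(L_f,L_g); ord L₀ ≤ 2+1.
L = -4 + Dx - 4·Dx^2 + Dx^3  (order 3).
h: a_k = -3, -11, -24, -193/6, -32, -3071/120, …
ICs: h(0) = -3, h′(0) = -11, h′′(0) = -48.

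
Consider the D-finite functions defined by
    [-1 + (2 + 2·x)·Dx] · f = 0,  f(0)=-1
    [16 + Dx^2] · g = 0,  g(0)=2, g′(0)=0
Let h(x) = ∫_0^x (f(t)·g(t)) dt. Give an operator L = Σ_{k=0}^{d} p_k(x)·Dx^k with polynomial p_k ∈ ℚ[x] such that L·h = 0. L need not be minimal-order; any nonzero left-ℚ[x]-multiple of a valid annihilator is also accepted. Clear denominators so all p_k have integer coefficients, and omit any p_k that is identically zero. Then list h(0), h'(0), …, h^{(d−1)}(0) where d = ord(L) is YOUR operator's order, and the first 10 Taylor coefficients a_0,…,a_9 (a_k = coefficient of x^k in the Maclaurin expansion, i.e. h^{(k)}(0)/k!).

f: a_k = -1, -1/2, 1/8, -1/16, 5/128, -7/256, 21/1024, -33/2048, 429/32768, -715/65536, …
g: a_k = 2, 0, -16, 0, 64/3, 0, -512/45, 0, 1024/315, 0, …
L₀ := L_f ⊗_s L_g (sym. prod.), ord ≤ 2.
h=∫₀ˣh₀: take L = L₀·Dx.
L = (67 + 128·x + 64·x^2)·Dx + (-4 - 4·x)·Dx^2 + (4 + 8·x + 4·x^2)·Dx^3  (order 3).
h: a_k = 0, -2, -1/2, 65/12, 63/32, -893/192, -3733/2304, 310129/161280, 219379/368640, -21374753/46448640, …
ICs: h(0) = 0, h′(0) = -2, h′′(0) = -1.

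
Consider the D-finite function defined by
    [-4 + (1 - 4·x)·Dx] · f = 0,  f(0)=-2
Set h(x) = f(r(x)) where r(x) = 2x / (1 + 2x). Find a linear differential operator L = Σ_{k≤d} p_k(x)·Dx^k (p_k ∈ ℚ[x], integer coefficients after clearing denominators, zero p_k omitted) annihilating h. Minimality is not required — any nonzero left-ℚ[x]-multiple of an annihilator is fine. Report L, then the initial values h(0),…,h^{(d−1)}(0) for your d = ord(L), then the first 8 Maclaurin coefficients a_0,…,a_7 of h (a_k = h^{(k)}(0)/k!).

f: a_k = -2, -8, -32, -128, -512, -2048, -8192, -32768, …
Change of var in L_f (x↦r) gives L₀.
L = 8 + (-1 + 4·x + 12·x^2)·Dx  (order 1).
h: a_k = -2, -16, -96, -576, -3456, -20736, -124416, -746496, …
ICs: h(0) = -2.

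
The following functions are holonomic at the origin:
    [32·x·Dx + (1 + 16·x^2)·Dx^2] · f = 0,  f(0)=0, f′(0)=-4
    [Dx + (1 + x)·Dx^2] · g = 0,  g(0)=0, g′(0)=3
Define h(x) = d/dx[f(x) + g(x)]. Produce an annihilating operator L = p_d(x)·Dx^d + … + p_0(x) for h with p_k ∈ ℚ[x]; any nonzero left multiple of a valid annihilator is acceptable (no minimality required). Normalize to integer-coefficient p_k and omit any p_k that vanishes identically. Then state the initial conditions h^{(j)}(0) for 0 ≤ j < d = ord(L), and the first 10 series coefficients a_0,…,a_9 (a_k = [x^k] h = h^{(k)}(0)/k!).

f: a_k = 0, -4, 0, 64/3, 0, -1024/5, 0, 16384/7, 0, -262144/9, …
g: a_k = 0, 3, -3/2, 1, -3/4, 3/5, -1/2, 3/7, -3/8, 1/3, …
Sum ⇒ L₀ = lclm(L_f,L_g) in ℚ(x)⟨Dx⟩.
h₀' ⇒ L via d/dx closure of L₀.
L = (-32 - 96·x + 1536·x^2 + 512·x^3) + (-34 - 64·x + 1440·x^2 + 3072·x^3 + 1024·x^4)·Dx + (-1 + 31·x + 32·x^2 + 512·x^3 + 768·x^4 + 256·x^5)·Dx^2  (order 2).
h: a_k = -1, -3, 67, -3, -1021, -3, 16387, -3, -262141, -3, …
ICs: h(0) = -1, h′(0) = -3.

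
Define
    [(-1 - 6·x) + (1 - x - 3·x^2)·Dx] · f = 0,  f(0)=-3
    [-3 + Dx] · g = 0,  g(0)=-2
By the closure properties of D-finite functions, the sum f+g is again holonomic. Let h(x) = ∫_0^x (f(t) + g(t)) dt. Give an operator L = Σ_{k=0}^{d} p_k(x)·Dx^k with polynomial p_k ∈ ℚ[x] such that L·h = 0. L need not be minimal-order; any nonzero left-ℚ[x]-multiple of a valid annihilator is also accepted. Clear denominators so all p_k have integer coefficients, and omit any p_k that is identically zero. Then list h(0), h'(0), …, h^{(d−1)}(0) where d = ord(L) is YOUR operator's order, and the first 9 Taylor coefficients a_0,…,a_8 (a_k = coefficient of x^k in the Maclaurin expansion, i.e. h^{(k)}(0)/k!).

L = (-15 - 9·x - 243·x^2 - 162·x^3)·Dx + (-1 + 36·x + 99·x^2 - 54·x^3 - 81·x^4)·Dx^2 + (2 - 11·x - 6·x^2 + 36·x^3 + 27·x^4)·Dx^3  (order 3).
h: a_k = 0, -5, -9/2, -7, -15/2, -51/4, -827/40, -11721/280, -182523/2240, …
ICs: h(0) = 0, h′(0) = -5, h′′(0) = -9.

f: a_k = -3, -3, -12, -21, -57, -120, -291, -651, -1524, …
g: a_k = -2, -6, -9, -9, -27/4, -81/20, -81/40, -243/280, -729/2240, …
h₀=f+g: left-lcm gives L₀, ord ≤ 2.
h=∫h₀ ⇒ L = L₀·Dx.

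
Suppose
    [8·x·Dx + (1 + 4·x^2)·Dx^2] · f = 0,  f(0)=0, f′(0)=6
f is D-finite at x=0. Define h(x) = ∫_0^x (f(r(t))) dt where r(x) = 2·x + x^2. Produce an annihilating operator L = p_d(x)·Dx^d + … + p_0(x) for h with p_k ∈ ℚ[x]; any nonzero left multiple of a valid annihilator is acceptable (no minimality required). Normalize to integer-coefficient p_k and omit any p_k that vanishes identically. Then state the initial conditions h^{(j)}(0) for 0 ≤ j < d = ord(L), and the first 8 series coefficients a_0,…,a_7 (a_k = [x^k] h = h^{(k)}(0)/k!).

L = (-1 + 32·x + 64·x^2 + 48·x^3 + 12·x^4)·Dx^2 + (1 + x + 16·x^2 + 32·x^3 + 20·x^4 + 4·x^5)·Dx^3  (order 3).
h: a_k = 0, 0, 6, 2, -16, -96/5, 472/5, 1528/7, …
ICs: h(0) = 0, h′(0) = 0, h′′(0) = 12.

f: a_k = 0, 6, 0, -8, 0, 96/5, 0, -384/7, …
L₀ from L_f via x↦r, Dx↦r'^{-1}Dx.
h=∫₀ˣh₀: take L = L₀·Dx.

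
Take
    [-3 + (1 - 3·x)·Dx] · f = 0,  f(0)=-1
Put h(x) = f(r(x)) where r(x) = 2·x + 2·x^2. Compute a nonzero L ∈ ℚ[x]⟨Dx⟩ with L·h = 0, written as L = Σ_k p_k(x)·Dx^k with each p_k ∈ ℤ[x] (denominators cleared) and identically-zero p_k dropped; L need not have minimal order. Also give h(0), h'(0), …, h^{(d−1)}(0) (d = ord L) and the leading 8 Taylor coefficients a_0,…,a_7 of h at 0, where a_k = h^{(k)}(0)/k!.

f: a_k = -1, -3, -9, -27, -81, -243, -729, -2187, …
Change of var in L_f (x↦r) gives L₀.
L = (6 + 12·x) + (-1 + 6·x + 6·x^2)·Dx  (order 1).
h: a_k = -1, -6, -42, -288, -1980, -13608, -93528, -642816, …
ICs: h(0) = -1.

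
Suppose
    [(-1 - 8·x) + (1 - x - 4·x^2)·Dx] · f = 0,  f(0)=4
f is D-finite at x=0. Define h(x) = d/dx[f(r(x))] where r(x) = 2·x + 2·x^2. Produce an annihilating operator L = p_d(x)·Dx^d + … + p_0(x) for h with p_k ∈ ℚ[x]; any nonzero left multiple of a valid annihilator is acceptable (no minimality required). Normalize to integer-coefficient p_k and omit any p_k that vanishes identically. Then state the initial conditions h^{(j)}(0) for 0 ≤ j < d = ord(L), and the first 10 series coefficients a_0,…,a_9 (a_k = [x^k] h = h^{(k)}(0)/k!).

f: a_k = 4, 4, 20, 36, 116, 260, 724, 1764, 4660, 11716, …
f∘r: x↦r, Dx↦Dx/r' in L_f ⇒ L₀.
Derive L from L₀ (diff closure).
L = (22 + 204·x + 1260·x^2 + 4672·x^3 + 8736·x^4 + 7680·x^5 + 2560·x^6) + (-1 - 16·x + 6·x^2 + 420·x^3 + 1520·x^4 + 2400·x^5 + 1792·x^6 + 512·x^7)·Dx  (order 1).
h: a_k = 8, 176, 1344, 11200, 83040, 596160, 4161024, 28428800, 191270016, 1270808320, …
ICs: h(0) = 8.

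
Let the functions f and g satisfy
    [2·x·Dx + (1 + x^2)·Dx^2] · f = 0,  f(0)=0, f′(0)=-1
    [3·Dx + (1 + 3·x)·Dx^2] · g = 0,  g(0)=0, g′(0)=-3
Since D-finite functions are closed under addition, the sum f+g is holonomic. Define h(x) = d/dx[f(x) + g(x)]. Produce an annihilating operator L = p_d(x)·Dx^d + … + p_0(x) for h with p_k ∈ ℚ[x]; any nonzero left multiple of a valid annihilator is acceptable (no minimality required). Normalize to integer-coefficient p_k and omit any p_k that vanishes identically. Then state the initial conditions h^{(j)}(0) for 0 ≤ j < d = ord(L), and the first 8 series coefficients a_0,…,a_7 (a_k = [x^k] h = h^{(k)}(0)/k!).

L = (-6 - 54·x + 18·x^2 + 18·x^3) + (-20 - 12·x - 48·x^2 + 36·x^3 + 36·x^4)·Dx + (-3 - 7·x + 6·x^2 + 2·x^3 + 9·x^4 + 9·x^5)·Dx^2  (order 2).
h: a_k = -4, 9, -26, 81, -244, 729, -2186, 6561, …
ICs: h(0) = -4, h′(0) = 9.

f: a_k = 0, -1, 0, 1/3, 0, -1/5, 0, 1/7, …
g: a_k = 0, -3, 9/2, -9, 81/4, -243/5, 243/2, -2187/7, …
L₀ := lclm(L_f,L_g); ord L₀ ≤ 2+2.
Derive L from L₀ (diff closure).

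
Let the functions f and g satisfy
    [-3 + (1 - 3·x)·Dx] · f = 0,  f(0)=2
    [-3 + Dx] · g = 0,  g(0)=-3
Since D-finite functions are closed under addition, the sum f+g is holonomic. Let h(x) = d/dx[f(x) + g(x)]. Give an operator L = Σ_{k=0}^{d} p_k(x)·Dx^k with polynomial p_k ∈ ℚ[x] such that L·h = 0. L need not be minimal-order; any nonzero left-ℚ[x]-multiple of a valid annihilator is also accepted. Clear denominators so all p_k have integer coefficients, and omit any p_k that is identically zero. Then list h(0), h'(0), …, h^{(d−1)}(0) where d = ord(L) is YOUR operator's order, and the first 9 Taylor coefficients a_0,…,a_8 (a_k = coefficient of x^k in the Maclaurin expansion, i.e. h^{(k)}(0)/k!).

f: a_k = 2, 6, 18, 54, 162, 486, 1458, 4374, 13122, …
g: a_k = -3, -9, -27/2, -27/2, -81/8, -243/40, -243/80, -729/560, -2187/4480, …
Weyl lclm of L_f,L_g ⇒ L₀ (ord ≤ 2).
Derive L from L₀ (diff closure).
L = (36 + 54·x) + (-15 - 18·x + 27·x^2)·Dx + (1 - 9·x^2)·Dx^2  (order 2).
h: a_k = -3, 9, 243/2, 1215/2, 19197/8, 349191/40, 2448711/80, 58784373/560, 1587230559/4480, …
ICs: h(0) = -3, h′(0) = 9.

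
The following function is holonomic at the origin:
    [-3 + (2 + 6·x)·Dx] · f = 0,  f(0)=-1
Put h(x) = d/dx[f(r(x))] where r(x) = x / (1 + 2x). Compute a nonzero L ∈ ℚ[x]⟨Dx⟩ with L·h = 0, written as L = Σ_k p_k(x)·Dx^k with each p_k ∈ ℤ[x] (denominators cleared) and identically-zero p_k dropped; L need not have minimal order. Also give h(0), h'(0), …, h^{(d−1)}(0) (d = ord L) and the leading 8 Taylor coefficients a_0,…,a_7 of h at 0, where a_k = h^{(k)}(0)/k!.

L = (-11 - 40·x) + (-2 - 14·x - 20·x^2)·Dx  (order 1).
h: a_k = -3/2, 33/4, -585/16, 4965/32, -169545/256, 1477503/512, -26328981/2048, 239121645/4096, …
ICs: h(0) = -3/2.

f: a_k = -1, -3/2, 9/8, -27/16, 405/128, -1701/256, 15309/1024, -72171/2048, …
h₀=f(r): pull back L_f along r ⇒ L₀.
h₀' ⇒ L via d/dx closure of L₀.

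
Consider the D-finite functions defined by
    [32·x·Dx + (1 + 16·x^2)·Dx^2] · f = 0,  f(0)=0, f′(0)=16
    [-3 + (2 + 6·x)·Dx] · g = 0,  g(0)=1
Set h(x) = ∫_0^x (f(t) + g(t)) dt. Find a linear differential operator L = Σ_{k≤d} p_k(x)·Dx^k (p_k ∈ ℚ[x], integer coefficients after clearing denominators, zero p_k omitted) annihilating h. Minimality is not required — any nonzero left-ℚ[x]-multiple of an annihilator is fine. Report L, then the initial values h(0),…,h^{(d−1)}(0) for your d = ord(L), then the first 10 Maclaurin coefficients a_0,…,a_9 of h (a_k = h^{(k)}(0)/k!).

f: a_k = 0, 16, 0, -256/3, 0, 4096/5, 0, -65536/7, 0, 1048576/9, …
g: a_k = 1, 3/2, -9/8, 27/16, -405/128, 1701/256, -15309/1024, 72171/2048, -2814669/32768, 14073345/65536, …
Sum ⇒ L₀ = lclm(L_f,L_g) in ℚ(x)⟨Dx⟩.
h=∫h₀ ⇒ L = L₀·Dx.
L = (-192 - 1440·x + 9216·x^2 + 13824·x^3)·Dx^2 + (-155 - 768·x + 4128·x^2 + 36864·x^3 + 48384·x^4)·Dx^3 + (-6 + 110·x + 576·x^2 + 2624·x^3 + 10752·x^4 + 13824·x^5)·Dx^4  (order 4).
h: a_k = 0, 1, 35/4, -3/8, -4015/192, -81/128, 1057081/7680, -2187/1024, -133712531/114688, -312741/32768, …
ICs: h(0) = 0, h′(0) = 1, h′′(0) = 35/2, h′′′(0) = -9/4.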